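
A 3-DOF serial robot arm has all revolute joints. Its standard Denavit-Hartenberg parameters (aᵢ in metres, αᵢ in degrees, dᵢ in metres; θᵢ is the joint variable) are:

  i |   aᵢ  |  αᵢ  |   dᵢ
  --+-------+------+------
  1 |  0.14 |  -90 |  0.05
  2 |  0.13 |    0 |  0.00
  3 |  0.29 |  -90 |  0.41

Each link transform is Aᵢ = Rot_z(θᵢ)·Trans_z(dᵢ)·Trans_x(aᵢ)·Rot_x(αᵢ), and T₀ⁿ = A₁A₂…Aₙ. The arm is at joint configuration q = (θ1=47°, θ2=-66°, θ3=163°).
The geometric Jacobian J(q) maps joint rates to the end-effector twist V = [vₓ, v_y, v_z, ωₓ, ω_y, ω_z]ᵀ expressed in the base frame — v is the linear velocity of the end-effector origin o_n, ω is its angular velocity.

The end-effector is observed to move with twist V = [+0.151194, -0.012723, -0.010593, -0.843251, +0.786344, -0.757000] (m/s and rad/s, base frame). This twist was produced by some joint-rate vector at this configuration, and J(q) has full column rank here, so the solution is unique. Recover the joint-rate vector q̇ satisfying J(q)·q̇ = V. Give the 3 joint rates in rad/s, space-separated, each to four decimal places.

-0.7570 0.9710 0.1820

o_n = [-0.1924, 0.3948, -0.1191]
J₁: ẑ×o_n = [-0.3948, -0.1924, 0.0000], ω = ẑ
J2: z=[-0.7314, 0.6820, 0.0000] o=[0.0955, 0.1024, 0.0500] → [-0.1153, -0.1237, -0.0175, -0.7314, 0.6820, 0.0000]
J3: z=[-0.7314, 0.6820, 0.0000] o=[0.1315, 0.1411, 0.1688] → [-0.1963, -0.2105, 0.0353, -0.7314, 0.6820, 0.0000]
q̇ = J⁺·V = [-0.7570, 0.9710, 0.1820]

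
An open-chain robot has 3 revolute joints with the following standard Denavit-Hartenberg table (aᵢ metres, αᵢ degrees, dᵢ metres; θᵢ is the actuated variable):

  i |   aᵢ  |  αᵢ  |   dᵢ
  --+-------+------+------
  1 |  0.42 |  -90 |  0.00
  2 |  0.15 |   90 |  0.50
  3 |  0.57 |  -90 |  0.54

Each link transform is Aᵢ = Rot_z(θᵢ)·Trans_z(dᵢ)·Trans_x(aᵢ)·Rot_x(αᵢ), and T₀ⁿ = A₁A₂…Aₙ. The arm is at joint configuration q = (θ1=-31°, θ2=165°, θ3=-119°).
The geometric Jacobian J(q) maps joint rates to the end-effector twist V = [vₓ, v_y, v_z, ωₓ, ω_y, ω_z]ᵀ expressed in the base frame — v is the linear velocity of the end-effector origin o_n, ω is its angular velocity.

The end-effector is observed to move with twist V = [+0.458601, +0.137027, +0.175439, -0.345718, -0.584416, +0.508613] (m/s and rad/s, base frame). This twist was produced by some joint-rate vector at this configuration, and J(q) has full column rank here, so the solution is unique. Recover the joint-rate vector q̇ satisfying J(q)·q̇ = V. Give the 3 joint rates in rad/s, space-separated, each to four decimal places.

0.5260 -0.6790 0.0180

o_n = [0.5852, -0.3499, -0.4889]
J₁: ẑ×o_n = [0.3499, 0.5852, -0.0000], ω = ẑ
J2: z=[0.5150, 0.8572, 0.0000] o=[0.3600, -0.2163, 0.0000] → [-0.4191, 0.2518, -0.2618, 0.5150, 0.8572, 0.0000]
J3: z=[0.2219, -0.1333, -0.9659] o=[0.4933, 0.2869, -0.0388] → [-0.5551, 0.0111, -0.1290, 0.2219, -0.1333, -0.9659]
q̇ = J⁺·V = [0.5260, -0.6790, 0.0180]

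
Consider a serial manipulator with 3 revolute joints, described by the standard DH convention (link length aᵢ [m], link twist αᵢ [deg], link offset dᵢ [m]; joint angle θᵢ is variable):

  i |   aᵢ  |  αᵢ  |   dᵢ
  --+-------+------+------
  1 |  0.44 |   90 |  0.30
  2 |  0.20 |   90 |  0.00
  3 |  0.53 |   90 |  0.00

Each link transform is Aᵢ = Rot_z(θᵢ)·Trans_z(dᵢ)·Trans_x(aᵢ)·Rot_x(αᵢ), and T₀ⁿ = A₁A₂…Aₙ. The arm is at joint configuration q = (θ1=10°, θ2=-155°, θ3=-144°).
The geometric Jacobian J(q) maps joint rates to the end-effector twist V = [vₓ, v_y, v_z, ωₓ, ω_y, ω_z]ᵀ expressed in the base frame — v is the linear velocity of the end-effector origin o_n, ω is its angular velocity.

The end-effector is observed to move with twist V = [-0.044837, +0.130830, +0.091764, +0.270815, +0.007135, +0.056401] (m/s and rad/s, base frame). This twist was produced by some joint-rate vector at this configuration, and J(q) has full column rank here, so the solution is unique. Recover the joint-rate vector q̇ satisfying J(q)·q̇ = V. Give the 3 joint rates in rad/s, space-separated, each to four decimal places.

0.6310 0.0400 -0.6340

o_n = [0.5834, 0.4192, 0.3967]
J₁: ẑ×o_n = [-0.4192, 0.5834, 0.0000], ω = ẑ
J2: z=[0.1736, -0.9848, 0.0000] o=[0.4333, 0.0764, 0.3000] → [-0.0952, -0.0168, 0.2073, 0.1736, -0.9848, 0.0000]
J3: z=[-0.4162, -0.0734, 0.9063] o=[0.2548, 0.0449, 0.2155] → [-0.3525, 0.3732, -0.1317, -0.4162, -0.0734, 0.9063]
q̇ = J⁺·V = [0.6310, 0.0400, -0.6340]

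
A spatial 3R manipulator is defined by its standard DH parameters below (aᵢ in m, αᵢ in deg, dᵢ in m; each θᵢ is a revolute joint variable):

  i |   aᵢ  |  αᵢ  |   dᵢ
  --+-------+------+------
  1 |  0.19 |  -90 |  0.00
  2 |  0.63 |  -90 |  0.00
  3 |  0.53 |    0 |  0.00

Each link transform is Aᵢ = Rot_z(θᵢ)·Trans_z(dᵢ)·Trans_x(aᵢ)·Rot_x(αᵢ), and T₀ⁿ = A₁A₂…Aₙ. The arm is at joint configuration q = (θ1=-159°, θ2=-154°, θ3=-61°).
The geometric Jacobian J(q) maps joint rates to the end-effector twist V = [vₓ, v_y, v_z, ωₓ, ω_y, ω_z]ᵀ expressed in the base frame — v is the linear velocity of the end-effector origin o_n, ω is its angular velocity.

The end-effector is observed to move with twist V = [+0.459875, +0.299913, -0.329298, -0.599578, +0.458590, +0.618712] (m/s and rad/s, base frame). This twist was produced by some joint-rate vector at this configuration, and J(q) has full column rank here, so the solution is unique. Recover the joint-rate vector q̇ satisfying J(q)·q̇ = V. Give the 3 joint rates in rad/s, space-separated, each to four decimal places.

o_n = [0.7330, -0.2152, 0.3888]
J₁: ẑ×o_n = [0.2152, 0.7330, -0.0000], ω = ẑ
J2: z=[0.3584, -0.9336, 0.0000] o=[-0.1774, -0.0681, 0.0000] → [-0.3630, -0.1393, 0.7972, 0.3584, -0.9336, 0.0000]
J3: z=[-0.4093, -0.1571, 0.8988] o=[0.3513, 0.1348, 0.2762] → [0.2969, 0.3892, 0.2032, -0.4093, -0.1571, 0.8988]
q̇ = J⁺·V = [-0.1920, -0.6430, 0.9020]

-0.1920 -0.6430 0.9020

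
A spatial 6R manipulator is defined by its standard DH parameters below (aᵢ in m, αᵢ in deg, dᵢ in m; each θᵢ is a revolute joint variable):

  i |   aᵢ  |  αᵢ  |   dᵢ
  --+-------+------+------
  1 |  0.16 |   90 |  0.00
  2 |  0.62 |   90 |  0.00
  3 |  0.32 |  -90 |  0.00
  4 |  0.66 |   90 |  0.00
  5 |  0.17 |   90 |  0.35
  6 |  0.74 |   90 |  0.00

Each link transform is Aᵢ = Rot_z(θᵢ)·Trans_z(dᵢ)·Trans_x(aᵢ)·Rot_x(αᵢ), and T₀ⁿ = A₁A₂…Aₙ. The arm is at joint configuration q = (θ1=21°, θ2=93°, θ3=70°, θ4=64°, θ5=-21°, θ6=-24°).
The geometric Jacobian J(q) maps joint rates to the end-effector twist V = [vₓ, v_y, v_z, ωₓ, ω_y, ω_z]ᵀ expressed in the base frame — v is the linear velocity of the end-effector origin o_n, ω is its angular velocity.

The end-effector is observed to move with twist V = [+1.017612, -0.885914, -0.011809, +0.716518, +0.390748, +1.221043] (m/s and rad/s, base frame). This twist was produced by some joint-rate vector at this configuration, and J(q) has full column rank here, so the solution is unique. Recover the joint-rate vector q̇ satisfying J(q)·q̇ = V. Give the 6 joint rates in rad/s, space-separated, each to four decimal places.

0.7370 -0.4550 0.2210 0.5930 0.6970 0.9520

o_n = [-0.8069, -1.2048, 1.1780]
J₁: ẑ×o_n = [1.2048, -0.8069, 0.0000], ω = ẑ
J2: z=[0.3584, -0.9336, 0.0000] o=[0.1494, 0.0573, 0.0000] → [-1.0998, -0.4222, -1.3451, 0.3584, -0.9336, 0.0000]
J3: z=[0.9323, 0.3579, 0.0523] o=[0.1191, 0.0457, 0.6192] → [0.2655, -0.5695, -0.8345, 0.9323, 0.3579, 0.0523]
J4: z=[0.1685, -0.3017, -0.9384] o=[0.2215, -0.2371, 0.7284] → [-1.0438, 0.8893, -0.4733, 0.1685, -0.3017, -0.9384]
J5: z=[0.6963, -0.6374, 0.3299] o=[-0.2390, -0.7050, 0.7962] → [-0.0784, -0.4532, -0.7100, 0.6963, -0.6374, 0.3299]
J6: z=[0.0927, 0.5357, 0.8393] o=[-0.1162, -1.0223, 0.9852] → [0.2565, -0.5976, 0.3531, 0.0927, 0.5357, 0.8393]
q̇ = J⁺·V = [0.7370, -0.4550, 0.2210, 0.5930, 0.6970, 0.9520]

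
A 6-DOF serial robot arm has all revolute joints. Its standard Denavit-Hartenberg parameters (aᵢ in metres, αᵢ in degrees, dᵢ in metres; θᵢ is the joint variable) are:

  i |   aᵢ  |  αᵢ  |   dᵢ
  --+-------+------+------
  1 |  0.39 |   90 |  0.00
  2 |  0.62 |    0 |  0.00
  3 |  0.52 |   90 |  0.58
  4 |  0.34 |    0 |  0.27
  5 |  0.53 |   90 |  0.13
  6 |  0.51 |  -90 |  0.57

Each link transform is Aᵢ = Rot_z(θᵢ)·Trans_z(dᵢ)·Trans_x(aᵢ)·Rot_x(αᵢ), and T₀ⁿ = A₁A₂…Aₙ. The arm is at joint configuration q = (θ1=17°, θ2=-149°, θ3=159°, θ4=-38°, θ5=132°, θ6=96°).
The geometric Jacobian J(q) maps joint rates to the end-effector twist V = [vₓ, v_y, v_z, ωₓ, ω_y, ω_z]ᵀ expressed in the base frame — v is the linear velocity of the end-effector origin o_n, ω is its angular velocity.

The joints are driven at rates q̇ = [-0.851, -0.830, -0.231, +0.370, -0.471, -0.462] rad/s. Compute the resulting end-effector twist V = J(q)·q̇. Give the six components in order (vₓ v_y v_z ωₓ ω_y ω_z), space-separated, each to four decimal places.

-1.1274 -1.8102 -1.1133 -0.7704 0.9076 -0.8316

o_n = [1.5207, -0.4615, -0.9830]
J₁: ẑ×o_n = [0.4615, 1.5207, -0.0000], ω = ẑ
J2: z=[0.2924, -0.9563, 0.0000] o=[0.3730, 0.1140, 0.0000] → [0.9400, 0.2874, 0.9293, 0.2924, -0.9563, 0.0000]
J3: z=[0.2924, -0.9563, 0.0000] o=[-0.1353, -0.0414, -0.3193] → [0.6346, 0.1940, 1.4607, 0.2924, -0.9563, 0.0000]
J4: z=[0.1661, 0.0508, -0.9848] o=[0.5240, -0.4463, -0.2290] → [-0.0533, -0.8563, -0.0531, 0.1661, 0.0508, -0.9848]
J5: z=[0.1661, 0.0508, -0.9848] o=[0.7600, -0.1553, -0.4484] → [-0.3288, -0.6603, -0.0895, 0.1661, 0.0508, -0.9848]
J6: z=[0.9599, 0.2205, 0.1732] o=[0.9013, -0.6649, -0.5828] → [-0.1235, 0.4913, 0.0586, 0.9599, 0.2205, 0.1732]
V = J·q̇ = [-1.1274, -1.8102, -1.1133, -0.7704, 0.9076, -0.8316]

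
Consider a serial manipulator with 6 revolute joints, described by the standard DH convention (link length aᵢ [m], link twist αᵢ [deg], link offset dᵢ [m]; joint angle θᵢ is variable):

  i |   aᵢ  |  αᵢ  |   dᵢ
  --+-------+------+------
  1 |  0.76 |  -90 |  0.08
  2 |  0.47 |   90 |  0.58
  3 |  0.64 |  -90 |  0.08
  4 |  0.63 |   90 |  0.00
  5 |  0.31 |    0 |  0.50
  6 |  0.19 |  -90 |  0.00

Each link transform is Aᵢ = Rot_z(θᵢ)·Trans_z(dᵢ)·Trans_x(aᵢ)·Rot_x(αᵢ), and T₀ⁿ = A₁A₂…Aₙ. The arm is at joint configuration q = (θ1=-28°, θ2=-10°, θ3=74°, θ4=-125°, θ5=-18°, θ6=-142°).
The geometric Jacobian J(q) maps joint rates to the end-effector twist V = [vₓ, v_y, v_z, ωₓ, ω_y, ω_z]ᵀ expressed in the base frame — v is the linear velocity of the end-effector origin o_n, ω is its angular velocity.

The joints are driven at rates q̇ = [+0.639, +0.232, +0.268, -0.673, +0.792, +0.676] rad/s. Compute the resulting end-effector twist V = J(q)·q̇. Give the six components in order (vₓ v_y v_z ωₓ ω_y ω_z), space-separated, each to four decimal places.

o_n = [1.2670, -0.2821, 0.5774]
J₁: ẑ×o_n = [0.2821, 1.2670, -0.0000], ω = ẑ
J2: z=[0.4695, 0.8829, 0.0000] o=[0.6710, -0.3568, 0.0800] → [0.4392, -0.2335, -0.4912, 0.4695, 0.8829, 0.0000]
J3: z=[-0.1533, 0.0815, 0.9848] o=[1.3520, -0.0620, 0.1616] → [0.2507, -0.0200, 0.0407, -0.1533, 0.0815, 0.9848]
J4: z=[-0.7064, 0.6878, -0.1669] o=[1.7820, 0.4062, 0.2710] → [0.0958, 0.3024, 0.8404, -0.7064, 0.6878, -0.1669]
J5: z=[-0.4781, -0.6376, -0.6041] o=[1.4532, 0.1876, 0.7620] → [-0.1661, 0.0242, 0.1059, -0.4781, -0.6376, -0.6041]
J6: z=[-0.4781, -0.6376, -0.6041] o=[1.1279, -0.2994, 0.7057] → [0.0922, -0.1453, 0.0804, -0.4781, -0.6376, -0.6041]
V = J·q̇ = [0.2157, 0.4675, -0.5304, -0.1585, -1.1722, 0.1285]

0.2157 0.4675 -0.5304 -0.1585 -1.1722 0.1285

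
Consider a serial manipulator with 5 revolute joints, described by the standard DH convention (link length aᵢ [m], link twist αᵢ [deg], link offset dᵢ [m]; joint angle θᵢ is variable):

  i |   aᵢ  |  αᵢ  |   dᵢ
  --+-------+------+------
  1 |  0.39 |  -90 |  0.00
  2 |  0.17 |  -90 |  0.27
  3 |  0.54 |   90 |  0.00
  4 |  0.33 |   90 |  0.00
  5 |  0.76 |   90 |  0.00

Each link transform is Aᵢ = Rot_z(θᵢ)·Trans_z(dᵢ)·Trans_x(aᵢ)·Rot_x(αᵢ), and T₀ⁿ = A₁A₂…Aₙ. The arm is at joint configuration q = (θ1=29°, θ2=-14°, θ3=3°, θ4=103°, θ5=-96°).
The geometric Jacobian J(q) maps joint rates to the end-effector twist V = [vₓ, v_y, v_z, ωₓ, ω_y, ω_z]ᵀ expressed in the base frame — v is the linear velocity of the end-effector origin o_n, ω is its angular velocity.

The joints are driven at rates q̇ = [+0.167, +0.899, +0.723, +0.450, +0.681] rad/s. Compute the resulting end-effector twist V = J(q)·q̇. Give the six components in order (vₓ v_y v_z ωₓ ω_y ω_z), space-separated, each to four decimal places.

o_n = [1.1606, 0.0601, -0.0885]
J₁: ẑ×o_n = [-0.0601, 1.1606, 0.0000], ω = ẑ
J2: z=[-0.4848, 0.8746, 0.0000] o=[0.3411, 0.1891, 0.0000] → [-0.0774, -0.0429, -0.6543, -0.4848, 0.8746, 0.0000]
J3: z=[0.2116, 0.1173, -0.9703] o=[0.3545, 0.5052, 0.0411] → [-0.4471, -0.7548, -0.1887, 0.2116, 0.1173, -0.9703]
J4: z=[-0.4397, 0.8980, 0.0127] o=[0.8258, 0.7341, 0.1716] → [-0.2250, -0.1101, -0.0043, -0.4397, 0.8980, 0.0127]
J5: z=[0.8981, 0.4395, 0.0171] o=[0.8291, 0.7404, -0.1583] → [0.0424, -0.0571, -0.7567, 0.8981, 0.4395, 0.0171]
V = J·q̇ = [-0.4753, -0.4789, -1.2419, 0.1308, 1.5745, -0.5172]

-0.4753 -0.4789 -1.2419 0.1308 1.5745 -0.5172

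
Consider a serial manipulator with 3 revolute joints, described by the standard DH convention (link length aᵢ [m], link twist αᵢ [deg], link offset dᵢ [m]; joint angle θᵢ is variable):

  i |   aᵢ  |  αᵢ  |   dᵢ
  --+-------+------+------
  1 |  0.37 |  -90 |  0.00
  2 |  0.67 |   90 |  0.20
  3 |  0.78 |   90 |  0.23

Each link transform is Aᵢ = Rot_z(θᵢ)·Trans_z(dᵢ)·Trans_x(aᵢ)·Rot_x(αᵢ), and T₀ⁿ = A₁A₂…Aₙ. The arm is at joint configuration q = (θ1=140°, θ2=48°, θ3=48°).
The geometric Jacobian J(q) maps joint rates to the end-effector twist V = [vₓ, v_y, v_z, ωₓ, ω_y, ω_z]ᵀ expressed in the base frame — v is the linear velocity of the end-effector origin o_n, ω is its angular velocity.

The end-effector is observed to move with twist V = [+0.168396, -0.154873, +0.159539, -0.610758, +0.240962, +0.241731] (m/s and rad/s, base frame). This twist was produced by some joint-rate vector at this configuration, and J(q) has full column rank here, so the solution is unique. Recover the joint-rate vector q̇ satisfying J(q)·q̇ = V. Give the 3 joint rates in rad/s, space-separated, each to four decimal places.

-0.3190 0.2080 0.8380

o_n = [-1.5265, 0.2631, -0.7319]
J₁: ẑ×o_n = [-0.2631, -1.5265, 0.0000], ω = ẑ
J2: z=[-0.6428, -0.7660, 0.0000] o=[-0.2834, 0.2378, 0.0000] → [0.5606, -0.4704, -0.9685, -0.6428, -0.7660, 0.0000]
J3: z=[-0.5693, 0.4777, 0.6691] o=[-0.7554, 0.3728, -0.4979] → [-0.0384, -0.6491, 0.4308, -0.5693, 0.4777, 0.6691]
q̇ = J⁺·V = [-0.3190, 0.2080, 0.8380]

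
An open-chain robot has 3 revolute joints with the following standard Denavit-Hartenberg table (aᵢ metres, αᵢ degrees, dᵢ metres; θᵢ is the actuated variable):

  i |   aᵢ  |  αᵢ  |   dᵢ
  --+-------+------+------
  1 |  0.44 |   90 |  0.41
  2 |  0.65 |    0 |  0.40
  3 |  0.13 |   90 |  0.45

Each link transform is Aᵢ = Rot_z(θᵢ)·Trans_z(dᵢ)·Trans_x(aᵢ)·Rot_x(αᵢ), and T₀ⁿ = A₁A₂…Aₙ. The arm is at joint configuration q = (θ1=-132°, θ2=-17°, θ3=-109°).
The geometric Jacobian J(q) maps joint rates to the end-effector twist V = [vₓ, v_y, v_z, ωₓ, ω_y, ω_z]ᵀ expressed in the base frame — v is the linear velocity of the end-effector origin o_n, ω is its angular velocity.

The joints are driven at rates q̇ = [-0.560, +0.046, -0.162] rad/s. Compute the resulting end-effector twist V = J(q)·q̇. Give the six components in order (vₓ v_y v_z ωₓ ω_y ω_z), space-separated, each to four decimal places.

-0.0892 0.7255 0.0375 0.0862 -0.0776 -0.5600

o_n = [-1.2909, -0.1634, 0.1148]
J₁: ẑ×o_n = [0.1634, -1.2909, 0.0000], ω = ẑ
J2: z=[-0.7431, 0.6691, 0.0000] o=[-0.2944, -0.3270, 0.4100] → [-0.1975, -0.2194, 0.5452, -0.7431, 0.6691, 0.0000]
J3: z=[-0.7431, 0.6691, 0.0000] o=[-1.0076, -0.5213, 0.2200] → [-0.0704, -0.0782, -0.0764, -0.7431, 0.6691, 0.0000]
V = J·q̇ = [-0.0892, 0.7255, 0.0375, 0.0862, -0.0776, -0.5600]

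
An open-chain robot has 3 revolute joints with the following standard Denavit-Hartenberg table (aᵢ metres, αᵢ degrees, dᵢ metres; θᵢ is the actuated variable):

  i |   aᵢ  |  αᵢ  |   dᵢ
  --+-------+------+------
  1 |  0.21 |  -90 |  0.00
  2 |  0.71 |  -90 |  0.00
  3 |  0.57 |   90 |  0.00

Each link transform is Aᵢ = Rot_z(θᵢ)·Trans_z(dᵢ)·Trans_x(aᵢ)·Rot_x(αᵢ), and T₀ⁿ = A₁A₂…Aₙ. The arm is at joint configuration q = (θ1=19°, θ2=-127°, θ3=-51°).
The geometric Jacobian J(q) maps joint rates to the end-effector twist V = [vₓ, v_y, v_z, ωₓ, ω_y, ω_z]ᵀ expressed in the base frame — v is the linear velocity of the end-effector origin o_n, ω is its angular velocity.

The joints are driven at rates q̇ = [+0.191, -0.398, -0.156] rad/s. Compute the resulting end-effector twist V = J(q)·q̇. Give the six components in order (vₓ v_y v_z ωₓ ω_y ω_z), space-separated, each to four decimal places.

-0.3531 -0.1499 -0.3112 0.0118 -0.4169 0.0971

o_n = [-0.5538, 0.2778, 0.8535]
J₁: ẑ×o_n = [-0.2778, -0.5538, 0.0000], ω = ẑ
J2: z=[-0.3256, 0.9455, 0.0000] o=[0.1986, 0.0684, 0.0000] → [0.8070, 0.2779, 0.6432, -0.3256, 0.9455, 0.0000]
J3: z=[0.7551, 0.2600, 0.6018] o=[-0.2055, -0.0707, 0.5670] → [-0.1353, -0.4260, 0.3538, 0.7551, 0.2600, 0.6018]
V = J·q̇ = [-0.3531, -0.1499, -0.3112, 0.0118, -0.4169, 0.0971]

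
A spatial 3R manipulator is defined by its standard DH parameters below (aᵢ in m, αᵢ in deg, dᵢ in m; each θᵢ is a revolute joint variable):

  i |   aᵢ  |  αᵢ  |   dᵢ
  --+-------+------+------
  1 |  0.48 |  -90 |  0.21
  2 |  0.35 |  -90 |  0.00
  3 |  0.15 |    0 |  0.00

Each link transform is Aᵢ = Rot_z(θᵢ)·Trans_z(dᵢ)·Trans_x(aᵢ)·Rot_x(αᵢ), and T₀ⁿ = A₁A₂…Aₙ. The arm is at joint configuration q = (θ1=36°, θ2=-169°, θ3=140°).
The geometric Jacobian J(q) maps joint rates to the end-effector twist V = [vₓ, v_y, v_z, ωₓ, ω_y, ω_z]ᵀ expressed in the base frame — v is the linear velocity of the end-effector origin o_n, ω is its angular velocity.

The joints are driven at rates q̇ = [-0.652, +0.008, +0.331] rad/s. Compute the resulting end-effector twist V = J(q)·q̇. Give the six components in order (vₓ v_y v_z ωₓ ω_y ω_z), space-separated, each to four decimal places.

o_n = [0.2583, 0.0685, 0.2549]
J₁: ẑ×o_n = [-0.0685, 0.2583, 0.0000], ω = ẑ
J2: z=[-0.5878, 0.8090, 0.0000] o=[0.3883, 0.2821, 0.2100] → [0.0363, 0.0264, 0.2308, -0.5878, 0.8090, 0.0000]
J3: z=[0.1544, 0.1122, 0.9816] o=[0.1104, 0.0802, 0.2768] → [0.0090, 0.1486, -0.0184, 0.1544, 0.1122, 0.9816]
V = J·q̇ = [0.0479, -0.1190, -0.0042, 0.0464, 0.0436, -0.3271]

0.0479 -0.1190 -0.0042 0.0464 0.0436 -0.3271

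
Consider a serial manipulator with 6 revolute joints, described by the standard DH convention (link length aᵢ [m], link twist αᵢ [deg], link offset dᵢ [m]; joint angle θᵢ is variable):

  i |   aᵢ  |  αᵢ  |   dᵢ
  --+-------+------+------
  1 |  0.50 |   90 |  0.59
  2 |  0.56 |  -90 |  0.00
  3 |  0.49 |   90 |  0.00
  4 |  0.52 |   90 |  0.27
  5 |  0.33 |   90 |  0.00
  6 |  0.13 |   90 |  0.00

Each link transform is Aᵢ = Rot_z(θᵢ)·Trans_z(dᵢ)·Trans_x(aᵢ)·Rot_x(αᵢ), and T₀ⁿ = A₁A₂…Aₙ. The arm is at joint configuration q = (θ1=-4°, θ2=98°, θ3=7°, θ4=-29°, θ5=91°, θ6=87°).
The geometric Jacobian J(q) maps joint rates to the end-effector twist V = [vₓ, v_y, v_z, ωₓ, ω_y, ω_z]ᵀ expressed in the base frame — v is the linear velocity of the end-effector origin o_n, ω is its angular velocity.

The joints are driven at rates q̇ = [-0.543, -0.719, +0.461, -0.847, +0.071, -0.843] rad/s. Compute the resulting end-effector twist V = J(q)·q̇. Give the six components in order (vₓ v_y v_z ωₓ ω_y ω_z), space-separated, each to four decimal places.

o_n = [0.6138, -0.5395, 2.1300]
J₁: ẑ×o_n = [0.5395, 0.6138, -0.0000], ω = ẑ
J2: z=[-0.0698, -0.9976, 0.0000] o=[0.4988, -0.0349, 0.5900] → [-1.5362, 0.1074, 0.1499, -0.0698, -0.9976, 0.0000]
J3: z=[-0.9879, 0.0691, -0.1392] o=[0.4210, -0.0294, 1.1446] → [-0.0029, 0.9466, 0.4906, -0.9879, 0.0691, -0.1392]
J4: z=[-0.0862, -0.9889, 0.1207] o=[0.3577, 0.0349, 1.6262] → [-0.4289, 0.0743, 0.3028, -0.0862, -0.9889, 0.1207]
J5: z=[0.9267, -0.1240, -0.3548] o=[0.5247, -0.1899, 2.1409] → [-0.1227, -0.0216, -0.3129, 0.9267, -0.1240, -0.3548]
J6: z=[0.3643, 0.0640, 0.9291] o=[0.4941, -0.5167, 2.1753] → [0.0183, 0.1277, -0.0160, 0.3643, 0.0640, 0.9291]
V = J·q̇ = [1.1494, -0.1463, -0.1468, -0.5736, 1.5240, -1.5178]

1.1494 -0.1463 -0.1468 -0.5736 1.5240 -1.5178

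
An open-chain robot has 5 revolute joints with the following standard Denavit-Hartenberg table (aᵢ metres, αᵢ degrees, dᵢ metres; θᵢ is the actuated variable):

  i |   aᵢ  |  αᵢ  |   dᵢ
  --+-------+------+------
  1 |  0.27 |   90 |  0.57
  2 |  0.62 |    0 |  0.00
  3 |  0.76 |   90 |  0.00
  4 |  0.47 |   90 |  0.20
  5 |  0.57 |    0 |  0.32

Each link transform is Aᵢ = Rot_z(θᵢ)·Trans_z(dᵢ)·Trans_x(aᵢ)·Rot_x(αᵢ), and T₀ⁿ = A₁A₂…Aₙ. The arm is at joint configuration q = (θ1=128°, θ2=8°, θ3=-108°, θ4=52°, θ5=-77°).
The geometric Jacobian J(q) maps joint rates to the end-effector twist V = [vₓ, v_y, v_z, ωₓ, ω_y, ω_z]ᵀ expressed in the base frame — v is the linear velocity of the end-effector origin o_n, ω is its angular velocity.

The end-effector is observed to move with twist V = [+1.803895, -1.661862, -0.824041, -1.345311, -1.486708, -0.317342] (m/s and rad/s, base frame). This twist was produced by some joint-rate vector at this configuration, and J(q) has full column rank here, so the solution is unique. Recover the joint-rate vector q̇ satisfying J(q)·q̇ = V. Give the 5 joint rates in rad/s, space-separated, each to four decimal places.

-0.0290 -0.9390 -0.7680 0.2880 0.4360

o_n = [-0.3959, 0.9524, -0.7649]
J₁: ẑ×o_n = [-0.9524, -0.3959, 0.0000], ω = ẑ
J2: z=[0.7880, 0.6157, 0.0000] o=[-0.1662, 0.2128, 0.5700] → [-0.8219, 1.0519, 0.7242, 0.7880, 0.6157, 0.0000]
J3: z=[0.7880, 0.6157, 0.0000] o=[-0.5442, 0.6966, 0.6563] → [-0.8750, 1.1199, 0.1103, 0.7880, 0.6157, 0.0000]
J4: z=[0.6063, -0.7760, 0.1736] o=[-0.4630, 0.5926, -0.0922] → [0.4596, 0.4195, 0.2702, 0.6063, -0.7760, 0.1736]
J5: z=[-0.4009, -0.4869, -0.7760] o=[-0.0189, 0.6258, -0.3424] → [0.4592, 0.1232, -0.3145, -0.4009, -0.4869, -0.7760]
q̇ = J⁺·V = [-0.0290, -0.9390, -0.7680, 0.2880, 0.4360]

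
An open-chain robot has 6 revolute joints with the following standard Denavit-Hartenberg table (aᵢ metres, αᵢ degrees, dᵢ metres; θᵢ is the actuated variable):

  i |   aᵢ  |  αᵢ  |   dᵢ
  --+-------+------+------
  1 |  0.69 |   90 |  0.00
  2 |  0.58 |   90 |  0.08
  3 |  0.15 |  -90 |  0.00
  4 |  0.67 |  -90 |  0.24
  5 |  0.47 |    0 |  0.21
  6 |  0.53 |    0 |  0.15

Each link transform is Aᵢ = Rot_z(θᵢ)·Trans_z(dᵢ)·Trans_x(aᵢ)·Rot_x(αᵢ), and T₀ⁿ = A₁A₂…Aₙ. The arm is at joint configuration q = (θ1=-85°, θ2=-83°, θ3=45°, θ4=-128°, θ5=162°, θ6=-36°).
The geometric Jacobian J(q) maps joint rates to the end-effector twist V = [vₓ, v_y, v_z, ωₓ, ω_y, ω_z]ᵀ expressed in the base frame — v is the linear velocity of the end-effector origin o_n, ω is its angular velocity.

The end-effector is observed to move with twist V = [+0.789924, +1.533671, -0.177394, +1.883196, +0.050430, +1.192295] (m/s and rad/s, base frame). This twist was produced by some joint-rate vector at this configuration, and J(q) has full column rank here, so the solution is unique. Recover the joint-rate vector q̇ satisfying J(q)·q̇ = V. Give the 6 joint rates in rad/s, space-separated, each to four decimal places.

o_n = [-0.1290, -0.6947, -1.1712]
J₁: ẑ×o_n = [0.6947, -0.1290, 0.0000], ω = ẑ
J2: z=[-0.9962, -0.0872, 0.0000] o=[0.0601, -0.6874, 0.0000] → [0.1021, -1.1668, -0.0092, -0.9962, -0.0872, 0.0000]
J3: z=[-0.0865, 0.9888, -0.1219] o=[-0.0134, -0.7648, -0.5757] → [-0.5803, -0.0374, 0.1082, -0.0865, 0.9888, -0.1219]
J4: z=[-0.7119, 0.0242, 0.7018] o=[-0.1179, -0.7869, -0.6810] → [-0.0766, -0.3568, -0.0654, -0.7119, 0.0242, 0.7018]
J5: z=[-0.6024, 0.4925, -0.6281] o=[-0.0470, -0.1982, -0.2874] → [-0.7472, -0.4810, 0.3395, -0.6024, 0.4925, -0.6281]
J6: z=[-0.6024, 0.4925, -0.6281] o=[-0.2314, -0.4872, -0.6714] → [-0.3765, -0.3655, 0.0745, -0.6024, 0.4925, -0.6281]
q̇ = J⁺·V = [0.6420, -0.7400, 0.7440, -0.4300, -0.6830, -0.8180]

0.6420 -0.7400 0.7440 -0.4300 -0.6830 -0.8180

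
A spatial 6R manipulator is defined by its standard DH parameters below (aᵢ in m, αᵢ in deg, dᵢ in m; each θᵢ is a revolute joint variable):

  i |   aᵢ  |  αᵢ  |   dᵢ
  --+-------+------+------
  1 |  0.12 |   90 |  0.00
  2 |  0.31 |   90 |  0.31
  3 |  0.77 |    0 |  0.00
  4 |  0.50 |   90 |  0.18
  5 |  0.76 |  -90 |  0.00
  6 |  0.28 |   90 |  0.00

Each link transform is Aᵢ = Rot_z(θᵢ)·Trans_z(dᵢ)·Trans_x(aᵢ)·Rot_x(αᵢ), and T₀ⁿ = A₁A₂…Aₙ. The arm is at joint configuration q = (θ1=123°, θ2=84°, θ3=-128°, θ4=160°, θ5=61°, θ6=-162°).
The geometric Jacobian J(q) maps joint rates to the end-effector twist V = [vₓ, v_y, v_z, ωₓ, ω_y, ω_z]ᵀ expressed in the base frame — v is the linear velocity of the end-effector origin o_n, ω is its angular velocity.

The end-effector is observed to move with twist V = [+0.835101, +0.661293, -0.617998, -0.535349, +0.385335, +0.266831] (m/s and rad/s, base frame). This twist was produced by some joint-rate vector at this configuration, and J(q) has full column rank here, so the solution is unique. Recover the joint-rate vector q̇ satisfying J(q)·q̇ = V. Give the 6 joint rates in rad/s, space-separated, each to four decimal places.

o_n = [-0.4076, 0.6673, 0.4421]
J₁: ẑ×o_n = [-0.6673, -0.4076, 0.0000], ω = ẑ
J2: z=[0.8387, 0.5446, 0.0000] o=[-0.0654, 0.1006, 0.0000] → [0.2408, -0.3707, 0.6616, 0.8387, 0.5446, 0.0000]
J3: z=[-0.5417, 0.8341, -0.1045] o=[0.1770, 0.2967, 0.3083] → [0.1503, 0.1336, 0.2868, -0.5417, 0.8341, -0.1045]
J4: z=[-0.5417, 0.8341, -0.1045] o=[-0.3049, -0.0754, -0.1632] → [0.5824, 0.3386, -0.3167, -0.5417, 0.8341, -0.1045]
J5: z=[-0.7414, -0.4154, 0.5270] o=[-0.2043, 0.2562, 0.2397] → [-0.3007, 0.0429, -0.3892, -0.7414, -0.4154, 0.5270]
J6: z=[-0.6091, 0.0869, -0.7883] o=[-0.4184, 0.9444, 0.4810] → [-0.2218, -0.0323, 0.1678, -0.6091, 0.0869, -0.7883]
q̇ = J⁺·V = [-0.6290, -0.2570, 0.3450, 0.6270, 0.4910, -0.9370]

-0.6290 -0.2570 0.3450 0.6270 0.4910 -0.9370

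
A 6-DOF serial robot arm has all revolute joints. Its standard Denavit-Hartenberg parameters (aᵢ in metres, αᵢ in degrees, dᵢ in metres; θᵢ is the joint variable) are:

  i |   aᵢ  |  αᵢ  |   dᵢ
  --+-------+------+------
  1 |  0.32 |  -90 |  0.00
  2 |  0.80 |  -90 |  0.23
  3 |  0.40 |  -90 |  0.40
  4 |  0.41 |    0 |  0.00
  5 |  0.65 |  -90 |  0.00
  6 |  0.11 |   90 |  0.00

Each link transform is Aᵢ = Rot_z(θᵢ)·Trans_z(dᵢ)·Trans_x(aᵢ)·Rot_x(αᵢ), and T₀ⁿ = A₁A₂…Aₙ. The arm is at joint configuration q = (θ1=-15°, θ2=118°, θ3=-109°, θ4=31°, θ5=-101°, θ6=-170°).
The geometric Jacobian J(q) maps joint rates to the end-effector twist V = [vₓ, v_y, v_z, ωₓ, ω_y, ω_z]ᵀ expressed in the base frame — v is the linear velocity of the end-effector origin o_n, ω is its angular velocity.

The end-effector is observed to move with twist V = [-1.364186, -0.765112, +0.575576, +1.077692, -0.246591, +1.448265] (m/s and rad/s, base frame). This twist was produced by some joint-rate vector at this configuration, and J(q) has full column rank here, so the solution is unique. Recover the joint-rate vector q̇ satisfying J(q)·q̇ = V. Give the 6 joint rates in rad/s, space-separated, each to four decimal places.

o_n = [-0.2284, 1.2227, -0.1254]
J₁: ẑ×o_n = [-1.2227, -0.2284, 0.0000], ω = ẑ
J2: z=[0.2588, 0.9659, 0.0000] o=[0.3091, -0.0828, 0.0000] → [-0.1212, 0.0325, 0.8570, 0.2588, 0.9659, 0.0000]
J3: z=[-0.8529, 0.2285, 0.4695] o=[0.0058, 0.2365, -0.7064] → [-0.3302, 0.3855, -0.7875, -0.8529, 0.2285, 0.4695]
J4: z=[-0.3445, 0.4294, -0.8348] o=[-0.1784, 0.6775, -0.4036] → [0.5746, 0.1376, -0.1663, -0.3445, 0.4294, -0.8348]
J5: z=[-0.3445, 0.4294, -0.8348] o=[0.1396, 0.9363, -0.4017] → [0.3577, 0.4024, 0.0593, -0.3445, 0.4294, -0.8348]
J6: z=[0.6604, 0.7429, 0.1096] o=[-0.2941, 1.2701, -0.0510] → [-0.0501, 0.0563, -0.0801, 0.6604, 0.7429, 0.1096]
q̇ = J⁺·V = [0.9680, 0.0980, -0.6580, -0.2170, -0.6930, 0.2690]

0.9680 0.0980 -0.6580 -0.2170 -0.6930 0.2690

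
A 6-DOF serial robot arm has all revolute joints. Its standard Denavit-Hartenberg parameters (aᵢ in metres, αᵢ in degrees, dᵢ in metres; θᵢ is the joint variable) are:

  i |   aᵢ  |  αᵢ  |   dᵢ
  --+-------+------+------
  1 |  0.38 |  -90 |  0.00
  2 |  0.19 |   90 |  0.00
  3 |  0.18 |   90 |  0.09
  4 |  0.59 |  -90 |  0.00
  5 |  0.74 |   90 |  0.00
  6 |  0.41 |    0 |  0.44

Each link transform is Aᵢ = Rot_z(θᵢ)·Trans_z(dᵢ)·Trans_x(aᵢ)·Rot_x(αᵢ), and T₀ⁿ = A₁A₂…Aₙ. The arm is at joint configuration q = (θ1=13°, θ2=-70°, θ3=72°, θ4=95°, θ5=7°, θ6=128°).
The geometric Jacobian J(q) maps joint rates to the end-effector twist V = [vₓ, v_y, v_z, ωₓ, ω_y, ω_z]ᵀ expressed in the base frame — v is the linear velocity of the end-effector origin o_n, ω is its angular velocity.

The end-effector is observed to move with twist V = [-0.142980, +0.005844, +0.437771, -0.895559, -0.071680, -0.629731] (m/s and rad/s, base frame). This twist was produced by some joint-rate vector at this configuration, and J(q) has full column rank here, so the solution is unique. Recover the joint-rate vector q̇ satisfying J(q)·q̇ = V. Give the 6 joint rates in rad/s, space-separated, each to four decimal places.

0.3220 0.4110 0.6750 -0.1630 0.6480 -0.8970

o_n = [-0.4791, -0.4646, 0.8513]
J₁: ẑ×o_n = [0.4646, -0.4791, 0.0000], ω = ẑ
J2: z=[-0.2250, 0.9744, 0.0000] o=[0.3703, 0.0855, 0.0000] → [0.8295, 0.1915, 0.9513, -0.2250, 0.9744, 0.0000]
J3: z=[-0.9156, -0.2114, 0.3420] o=[0.4336, 0.1001, 0.1785] → [0.0509, 0.3039, 0.3242, -0.9156, -0.2114, 0.3420]
J4: z=[0.3865, -0.2279, 0.8937] o=[0.3312, 0.2522, 0.2616] → [0.5062, -0.9521, -0.4617, 0.3865, -0.2279, 0.8937]
J5: z=[0.1903, -0.9284, -0.3191] o=[-0.2012, 0.0790, 0.4477] → [-0.5482, 0.0118, -0.3614, 0.1903, -0.9284, -0.3191]
J6: z=[0.2736, -0.2620, 0.9255] o=[-0.8989, -0.1159, 0.5988] → [0.2566, 0.3195, 0.0146, 0.2736, -0.2620, 0.9255]
q̇ = J⁺·V = [0.3220, 0.4110, 0.6750, -0.1630, 0.6480, -0.8970]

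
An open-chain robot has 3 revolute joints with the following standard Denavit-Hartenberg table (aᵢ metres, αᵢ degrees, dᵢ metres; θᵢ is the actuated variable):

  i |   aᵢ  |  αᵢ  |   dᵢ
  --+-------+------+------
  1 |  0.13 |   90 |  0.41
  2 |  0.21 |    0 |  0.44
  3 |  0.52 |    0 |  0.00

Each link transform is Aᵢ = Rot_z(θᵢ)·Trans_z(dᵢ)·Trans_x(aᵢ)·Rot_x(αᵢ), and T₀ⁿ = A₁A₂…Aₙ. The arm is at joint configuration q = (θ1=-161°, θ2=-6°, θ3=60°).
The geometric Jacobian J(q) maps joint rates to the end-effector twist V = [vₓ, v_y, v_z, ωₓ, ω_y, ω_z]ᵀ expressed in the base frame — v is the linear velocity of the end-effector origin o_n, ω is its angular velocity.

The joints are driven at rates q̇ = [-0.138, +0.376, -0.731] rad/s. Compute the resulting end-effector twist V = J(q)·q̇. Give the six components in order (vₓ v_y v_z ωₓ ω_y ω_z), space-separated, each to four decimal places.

-0.1206 0.0526 -0.0300 0.1156 -0.3357 -0.1380

o_n = [-0.7526, 0.2062, 0.8087]
J₁: ẑ×o_n = [-0.2062, -0.7526, 0.0000], ω = ẑ
J2: z=[-0.3256, 0.9455, 0.0000] o=[-0.1229, -0.0423, 0.4100] → [0.3770, 0.1298, 0.5145, -0.3256, 0.9455, 0.0000]
J3: z=[-0.3256, 0.9455, 0.0000] o=[-0.4636, 0.3057, 0.3880] → [0.3978, 0.1370, 0.3056, -0.3256, 0.9455, 0.0000]
V = J·q̇ = [-0.1206, 0.0526, -0.0300, 0.1156, -0.3357, -0.1380]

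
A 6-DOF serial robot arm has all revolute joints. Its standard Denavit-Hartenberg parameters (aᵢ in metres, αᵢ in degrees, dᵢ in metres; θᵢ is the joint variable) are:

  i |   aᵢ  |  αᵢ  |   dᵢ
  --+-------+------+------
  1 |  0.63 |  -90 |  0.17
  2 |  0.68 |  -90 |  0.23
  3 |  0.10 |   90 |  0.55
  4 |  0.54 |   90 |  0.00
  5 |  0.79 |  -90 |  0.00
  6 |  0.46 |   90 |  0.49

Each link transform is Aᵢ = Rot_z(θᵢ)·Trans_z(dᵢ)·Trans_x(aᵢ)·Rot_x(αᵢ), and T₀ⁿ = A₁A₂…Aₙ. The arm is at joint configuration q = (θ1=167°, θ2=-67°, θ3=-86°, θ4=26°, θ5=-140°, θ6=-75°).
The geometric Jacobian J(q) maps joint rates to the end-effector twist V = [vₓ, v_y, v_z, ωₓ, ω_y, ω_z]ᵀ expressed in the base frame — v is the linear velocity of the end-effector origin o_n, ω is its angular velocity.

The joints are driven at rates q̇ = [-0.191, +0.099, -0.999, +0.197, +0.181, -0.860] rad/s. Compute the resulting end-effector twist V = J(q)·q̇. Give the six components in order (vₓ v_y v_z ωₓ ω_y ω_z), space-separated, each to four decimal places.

o_n = [-1.5811, -0.2500, 1.6192]
J₁: ẑ×o_n = [0.2500, -1.5811, 0.0000], ω = ẑ
J2: z=[-0.2250, -0.9744, 0.0000] o=[-0.6139, 0.1417, 0.1700] → [-1.4121, 0.3260, -0.8543, -0.2250, -0.9744, 0.0000]
J3: z=[-0.8969, 0.2071, -0.3907] o=[-0.9245, -0.0226, 0.7959] → [0.0816, 0.9950, 0.3399, -0.8969, 0.2071, -0.3907]
J4: z=[0.3641, -0.1556, -0.9183] o=[-1.4429, -0.0053, 0.5875] → [-0.3853, -0.2487, -0.1106, 0.3641, -0.1556, -0.9183]
J5: z=[0.6961, -0.6095, 0.3793] o=[-1.7770, -0.4251, 0.5261] → [-0.7327, -0.6866, 0.2412, 0.6961, -0.6095, 0.3793]
J6: z=[-0.6766, -0.3804, 0.6304] o=[-1.5874, 0.1244, 1.0612] → [0.0237, 0.3816, 0.2558, -0.6766, -0.3804, 0.6304]
V = J·q̇ = [-0.4980, -1.1612, -0.6223, 1.6534, -0.1171, -0.4551]

-0.4980 -1.1612 -0.6223 1.6534 -0.1171 -0.4551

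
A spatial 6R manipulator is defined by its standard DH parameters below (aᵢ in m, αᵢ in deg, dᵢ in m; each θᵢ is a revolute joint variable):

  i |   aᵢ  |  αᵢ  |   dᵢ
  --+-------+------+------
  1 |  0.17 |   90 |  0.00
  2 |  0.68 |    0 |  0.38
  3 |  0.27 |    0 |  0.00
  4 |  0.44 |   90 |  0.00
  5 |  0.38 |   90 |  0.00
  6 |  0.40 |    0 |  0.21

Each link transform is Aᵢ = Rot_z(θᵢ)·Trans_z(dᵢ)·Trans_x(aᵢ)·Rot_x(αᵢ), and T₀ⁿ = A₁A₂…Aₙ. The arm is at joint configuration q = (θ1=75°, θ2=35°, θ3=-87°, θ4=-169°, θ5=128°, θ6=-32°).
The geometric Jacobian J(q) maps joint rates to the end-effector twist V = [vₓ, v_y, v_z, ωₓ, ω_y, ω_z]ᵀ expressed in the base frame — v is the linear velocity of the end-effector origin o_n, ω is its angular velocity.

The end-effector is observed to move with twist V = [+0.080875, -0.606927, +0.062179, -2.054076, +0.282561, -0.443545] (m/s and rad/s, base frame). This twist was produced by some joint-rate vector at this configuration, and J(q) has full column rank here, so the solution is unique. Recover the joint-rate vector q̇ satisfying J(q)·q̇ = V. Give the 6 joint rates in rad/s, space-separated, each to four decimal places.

o_n = [1.2028, 0.3314, 0.1240]
J₁: ẑ×o_n = [-0.3314, 1.2028, 0.0000], ω = ẑ
J2: z=[0.9659, -0.2588, 0.0000] o=[0.0440, 0.1642, 0.0000] → [-0.0321, -0.1198, 0.4614, 0.9659, -0.2588, 0.0000]
J3: z=[0.9659, -0.2588, 0.0000] o=[0.5552, 0.6039, 0.3900] → [0.0688, 0.2569, -0.0956, 0.9659, -0.2588, 0.0000]
J4: z=[0.9659, -0.2588, 0.0000] o=[0.5982, 0.7645, 0.1773] → [0.0138, 0.0514, -0.2618, 0.9659, -0.2588, 0.0000]
J5: z=[0.1698, 0.6337, 0.7547] o=[0.5123, 0.4437, 0.4659] → [-0.1319, 0.5792, -0.4566, 0.1698, 0.6337, 0.7547]
J6: z=[0.4408, -0.7338, 0.5170] o=[0.8472, 0.5368, 0.3124] → [0.2444, 0.2669, 0.1704, 0.4408, -0.7338, 0.5170]
q̇ = J⁺·V = [-0.2060, -0.6980, -0.8880, -0.5020, -0.3490, 0.0500]

-0.2060 -0.6980 -0.8880 -0.5020 -0.3490 0.0500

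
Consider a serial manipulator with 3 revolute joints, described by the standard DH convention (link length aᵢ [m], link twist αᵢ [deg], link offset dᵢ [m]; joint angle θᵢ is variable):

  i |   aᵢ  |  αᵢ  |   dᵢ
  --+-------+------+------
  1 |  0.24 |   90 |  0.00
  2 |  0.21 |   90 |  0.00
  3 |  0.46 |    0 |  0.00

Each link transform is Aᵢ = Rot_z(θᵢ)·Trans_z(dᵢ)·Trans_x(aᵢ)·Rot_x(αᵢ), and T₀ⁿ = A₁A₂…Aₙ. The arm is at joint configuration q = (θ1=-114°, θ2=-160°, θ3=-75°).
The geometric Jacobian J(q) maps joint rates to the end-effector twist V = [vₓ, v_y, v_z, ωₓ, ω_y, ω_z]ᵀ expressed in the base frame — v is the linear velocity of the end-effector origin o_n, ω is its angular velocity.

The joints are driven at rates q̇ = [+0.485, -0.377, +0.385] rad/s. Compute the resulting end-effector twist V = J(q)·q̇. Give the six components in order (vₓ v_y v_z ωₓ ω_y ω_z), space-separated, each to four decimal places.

o_n = [0.4341, -0.1175, -0.1125]
J₁: ẑ×o_n = [0.1175, 0.4341, -0.0000], ω = ẑ
J2: z=[-0.9135, 0.4067, 0.0000] o=[-0.0976, -0.2193, 0.0000] → [-0.0458, -0.1028, -0.3092, -0.9135, 0.4067, 0.0000]
J3: z=[0.1391, 0.3125, 0.9397] o=[-0.0174, -0.0390, -0.0718] → [0.0611, 0.4299, -0.1520, 0.1391, 0.3125, 0.9397]
V = J·q̇ = [0.0978, 0.4148, 0.0581, 0.3980, -0.0330, 0.8468]

0.0978 0.4148 0.0581 0.3980 -0.0330 0.8468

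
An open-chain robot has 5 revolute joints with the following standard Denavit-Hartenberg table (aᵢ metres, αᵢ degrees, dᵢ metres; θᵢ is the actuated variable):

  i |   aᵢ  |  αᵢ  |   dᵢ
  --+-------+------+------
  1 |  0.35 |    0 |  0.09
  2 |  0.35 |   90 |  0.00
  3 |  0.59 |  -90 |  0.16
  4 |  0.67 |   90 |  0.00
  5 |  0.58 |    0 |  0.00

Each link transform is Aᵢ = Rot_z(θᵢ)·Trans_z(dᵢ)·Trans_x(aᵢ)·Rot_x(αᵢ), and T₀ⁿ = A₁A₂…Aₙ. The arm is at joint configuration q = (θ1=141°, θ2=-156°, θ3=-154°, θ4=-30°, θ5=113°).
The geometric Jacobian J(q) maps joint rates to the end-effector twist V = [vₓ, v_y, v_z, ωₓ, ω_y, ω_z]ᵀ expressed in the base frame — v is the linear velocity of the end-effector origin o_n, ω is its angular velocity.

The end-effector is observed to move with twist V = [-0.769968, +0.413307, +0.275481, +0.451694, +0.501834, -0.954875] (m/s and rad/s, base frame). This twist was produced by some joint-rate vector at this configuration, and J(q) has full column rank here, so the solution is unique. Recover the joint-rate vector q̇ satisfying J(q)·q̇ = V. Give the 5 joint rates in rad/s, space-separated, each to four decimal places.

0.4860 -0.7670 -0.5670 0.7400 -0.0400

o_n = [-0.6522, -0.0730, -0.8168]
J₁: ẑ×o_n = [0.0730, -0.6522, 0.0000], ω = ẑ
J2: z=[0.0000, 0.0000, 1.0000] o=[-0.2720, 0.2203, 0.0900] → [0.2933, -0.3802, 0.0000, 0.0000, 0.0000, 1.0000]
J3: z=[-0.2588, -0.9659, 0.0000] o=[0.0661, 0.1297, 0.0900] → [0.8759, -0.2347, -0.6414, -0.2588, -0.9659, 0.0000]
J4: z=[0.4234, -0.1135, -0.8988] o=[-0.4876, 0.1124, -0.1686] → [-0.0931, 0.4225, -0.0972, 0.4234, -0.1135, -0.8988]
J5: z=[0.2099, -0.9528, 0.2192] o=[-1.0780, -0.0762, -0.4230] → [0.3745, 0.1760, 0.4064, 0.2099, -0.9528, 0.2192]
q̇ = J⁺·V = [0.4860, -0.7670, -0.5670, 0.7400, -0.0400]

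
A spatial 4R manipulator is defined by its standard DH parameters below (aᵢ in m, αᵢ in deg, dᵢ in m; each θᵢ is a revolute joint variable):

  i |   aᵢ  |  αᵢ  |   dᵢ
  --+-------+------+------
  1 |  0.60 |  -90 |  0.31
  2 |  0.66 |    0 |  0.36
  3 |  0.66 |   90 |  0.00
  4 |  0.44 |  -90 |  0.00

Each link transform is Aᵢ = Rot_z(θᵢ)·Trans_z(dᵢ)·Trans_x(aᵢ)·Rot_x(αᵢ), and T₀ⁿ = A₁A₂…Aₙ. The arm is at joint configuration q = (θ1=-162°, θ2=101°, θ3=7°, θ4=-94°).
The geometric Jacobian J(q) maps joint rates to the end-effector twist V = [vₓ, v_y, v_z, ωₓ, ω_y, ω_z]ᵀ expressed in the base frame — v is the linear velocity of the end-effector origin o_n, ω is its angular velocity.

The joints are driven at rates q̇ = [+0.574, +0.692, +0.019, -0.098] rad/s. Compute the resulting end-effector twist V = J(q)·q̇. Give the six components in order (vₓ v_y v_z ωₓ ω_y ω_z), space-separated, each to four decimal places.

o_n = [-0.2903, -0.0113, -0.9364]
J₁: ẑ×o_n = [0.0113, -0.2903, 0.0000], ω = ẑ
J2: z=[0.3090, -0.9511, 0.0000] o=[-0.5706, -0.1854, 0.3100] → [1.1854, 0.3852, 0.3204, 0.3090, -0.9511, 0.0000]
J3: z=[0.3090, -0.9511, 0.0000] o=[-0.3396, -0.4889, -0.3379] → [0.5692, 0.1849, 0.1945, 0.3090, -0.9511, 0.0000]
J4: z=[-0.9045, -0.2939, -0.3090] o=[-0.1456, -0.4259, -0.9656] → [0.1195, 0.0711, -0.4174, -0.9045, -0.2939, -0.3090]
V = J·q̇ = [0.8259, 0.0964, 0.2663, 0.3084, -0.6474, 0.6043]

0.8259 0.0964 0.2663 0.3084 -0.6474 0.6043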